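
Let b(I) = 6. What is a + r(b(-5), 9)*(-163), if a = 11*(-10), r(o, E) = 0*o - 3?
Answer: 379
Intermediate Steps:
r(o, E) = -3 (r(o, E) = 0 - 3 = -3)
a = -110
a + r(b(-5), 9)*(-163) = -110 - 3*(-163) = -110 + 489 = 379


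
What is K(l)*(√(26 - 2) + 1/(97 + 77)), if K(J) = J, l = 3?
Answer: 1/58 + 6*√6 ≈ 14.714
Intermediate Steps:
K(l)*(√(26 - 2) + 1/(97 + 77)) = 3*(√(26 - 2) + 1/(97 + 77)) = 3*(√24 + 1/174) = 3*(2*√6 + 1/174) = 3*(1/174 + 2*√6) = 1/58 + 6*√6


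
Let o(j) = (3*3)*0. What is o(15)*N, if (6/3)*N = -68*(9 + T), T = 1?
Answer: 0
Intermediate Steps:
o(j) = 0 (o(j) = 9*0 = 0)
N = -340 (N = (-68*(9 + 1))/2 = (-68*10)/2 = (½)*(-680) = -340)
o(15)*N = 0*(-340) = 0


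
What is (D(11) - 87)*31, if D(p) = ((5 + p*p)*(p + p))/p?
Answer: 5115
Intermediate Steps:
D(p) = 10 + 2*p**2 (D(p) = ((5 + p**2)*(2*p))/p = (2*p*(5 + p**2))/p = 10 + 2*p**2)
(D(11) - 87)*31 = ((10 + 2*11**2) - 87)*31 = ((10 + 2*121) - 87)*31 = ((10 + 242) - 87)*31 = (252 - 87)*31 = 165*31 = 5115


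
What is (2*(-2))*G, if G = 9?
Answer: -36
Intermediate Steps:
(2*(-2))*G = (2*(-2))*9 = -4*9 = -36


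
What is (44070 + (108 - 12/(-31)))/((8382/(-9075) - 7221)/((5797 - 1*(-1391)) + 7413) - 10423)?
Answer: -88694186625/20926598677 ≈ -4.2383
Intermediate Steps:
(44070 + (108 - 12/(-31)))/((8382/(-9075) - 7221)/((5797 - 1*(-1391)) + 7413) - 10423) = (44070 + (108 - 12*(-1/31)))/((8382*(-1/9075) - 7221)/((5797 + 1391) + 7413) - 10423) = (44070 + (108 + 12/31))/((-254/275 - 7221)/(7188 + 7413) - 10423) = (44070 + 3360/31)/(-1986029/275/14601 - 10423) = 1369530/(31*(-1986029/275*1/14601 - 10423)) = 1369530/(31*(-1986029/4015275 - 10423)) = 1369530/(31*(-41853197354/4015275)) = (1369530/31)*(-4015275/41853197354) = -88694186625/20926598677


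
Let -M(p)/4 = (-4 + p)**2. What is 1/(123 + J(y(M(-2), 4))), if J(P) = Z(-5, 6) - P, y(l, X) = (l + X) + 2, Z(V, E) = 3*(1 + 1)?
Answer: 1/267 ≈ 0.0037453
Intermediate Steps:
Z(V, E) = 6 (Z(V, E) = 3*2 = 6)
M(p) = -4*(-4 + p)**2
y(l, X) = 2 + X + l (y(l, X) = (X + l) + 2 = 2 + X + l)
J(P) = 6 - P
1/(123 + J(y(M(-2), 4))) = 1/(123 + (6 - (2 + 4 - 4*(-4 - 2)**2))) = 1/(123 + (6 - (2 + 4 - 4*(-6)**2))) = 1/(123 + (6 - (2 + 4 - 4*36))) = 1/(123 + (6 - (2 + 4 - 144))) = 1/(123 + (6 - 1*(-138))) = 1/(123 + (6 + 138)) = 1/(123 + 144) = 1/267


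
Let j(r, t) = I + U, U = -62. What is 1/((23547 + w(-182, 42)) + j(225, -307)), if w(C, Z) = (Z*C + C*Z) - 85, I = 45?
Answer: 1/8157 ≈ 0.00012259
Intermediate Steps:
j(r, t) = -17 (j(r, t) = 45 - 62 = -17)
w(C, Z) = -85 + 2*C*Z (w(C, Z) = (C*Z + C*Z) - 85 = 2*C*Z - 85 = -85 + 2*C*Z)
1/((23547 + w(-182, 42)) + j(225, -307)) = 1/((23547 + (-85 + 2*(-182)*42)) - 17) = 1/((23547 + (-85 - 15288)) - 17) = 1/((23547 - 15373) - 17) = 1/(8174 - 17) = 1/8157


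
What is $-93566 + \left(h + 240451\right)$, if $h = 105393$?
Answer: $252278$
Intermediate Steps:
$-93566 + \left(h + 240451\right) = -93566 + \left(105393 + 240451\right) = -93566 + 345844 = 252278$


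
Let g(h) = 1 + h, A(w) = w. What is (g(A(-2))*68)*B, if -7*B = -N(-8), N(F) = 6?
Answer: -408/7 ≈ -58.286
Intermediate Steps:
B = 6/7 (B = -(-1)*6/7 = -1/7*(-6) = 6/7 ≈ 0.85714)
(g(A(-2))*68)*B = ((1 - 2)*68)*(6/7) = -1*68*(6/7) = -68*6/7 = -408/7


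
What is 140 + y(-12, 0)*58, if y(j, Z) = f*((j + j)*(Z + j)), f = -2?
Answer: -33268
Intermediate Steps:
y(j, Z) = -4*j*(Z + j) (y(j, Z) = -2*(j + j)*(Z + j) = -2*2*j*(Z + j) = -4*j*(Z + j))
140 + y(-12, 0)*58 = 140 - 4*(-12)*(0 - 12)*58 = 140 - 4*(-12)*(-12)*58 = 140 - 576*58 = 140 - 33408 = -33268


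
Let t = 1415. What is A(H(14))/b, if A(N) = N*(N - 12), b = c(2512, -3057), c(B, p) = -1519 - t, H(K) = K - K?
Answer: 0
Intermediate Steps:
H(K) = 0
c(B, p) = -2934 (c(B, p) = -1519 - 1*1415 = -1519 - 1415 = -2934)
b = -2934
A(N) = N*(-12 + N)
A(H(14))/b = (0*(-12 + 0))/(-2934) = (0*(-12))*(-1/2934) = 0*(-1/2934) = 0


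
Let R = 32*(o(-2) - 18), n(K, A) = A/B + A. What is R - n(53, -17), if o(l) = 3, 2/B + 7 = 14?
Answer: -807/2 ≈ -403.50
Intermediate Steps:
B = 2/7 (B = 2/(-7 + 14) = 2/7 ≈ 0.28571)
n(K, A) = 9*A/2 (n(K, A) = A/(2/7) + A = 7*A/2 + A = 9*A/2)
R = -480 (R = 32*(3 - 18) = 32*(-15) = -480)
R - n(53, -17) = -480 - 9*(-17)/2 = -480 - 1*(-153/2) = -480 + 153/2 = -807/2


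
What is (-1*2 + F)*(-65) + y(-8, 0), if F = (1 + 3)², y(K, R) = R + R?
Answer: -910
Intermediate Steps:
y(K, R) = 2*R
F = 16 (F = 4² = 16)
(-1*2 + F)*(-65) + y(-8, 0) = (-1*2 + 16)*(-65) + 2*0 = (-2 + 16)*(-65) + 0 = 14*(-65) + 0 = -910 + 0 = -910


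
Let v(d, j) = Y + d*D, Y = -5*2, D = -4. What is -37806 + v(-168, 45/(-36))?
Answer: -37144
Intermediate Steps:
Y = -10
v(d, j) = -10 - 4*d (v(d, j) = -10 + d*(-4) = -10 - 4*d)
-37806 + v(-168, 45/(-36)) = -37806 + (-10 - 4*(-168)) = -37806 + (-10 + 672) = -37806 + 662 = -37144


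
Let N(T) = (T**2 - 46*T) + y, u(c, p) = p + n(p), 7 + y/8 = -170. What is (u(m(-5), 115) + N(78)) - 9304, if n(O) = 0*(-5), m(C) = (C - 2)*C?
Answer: -8109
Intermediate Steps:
y = -1416 (y = -56 + 8*(-170) = -56 - 1360 = -1416)
m(C) = C*(-2 + C) (m(C) = (-2 + C)*C = C*(-2 + C))
n(O) = 0
u(c, p) = p (u(c, p) = p + 0 = p)
N(T) = -1416 + T**2 - 46*T (N(T) = (T**2 - 46*T) - 1416 = -1416 + T**2 - 46*T)
(u(m(-5), 115) + N(78)) - 9304 = (115 + (-1416 + 78**2 - 46*78)) - 9304 = (115 + (-1416 + 6084 - 3588)) - 9304 = (115 + 1080) - 9304 = 1195 - 9304 = -8109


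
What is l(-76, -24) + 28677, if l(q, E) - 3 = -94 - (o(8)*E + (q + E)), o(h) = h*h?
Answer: 30222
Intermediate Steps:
o(h) = h**2
l(q, E) = -91 - q - 65*E (l(q, E) = 3 + (-94 - (8**2*E + (q + E))) = 3 + (-94 - (64*E + (E + q))) = 3 + (-94 - (q + 65*E)) = 3 + (-94 + (-q - 65*E)) = 3 + (-94 - q - 65*E) = -91 - q - 65*E)
l(-76, -24) + 28677 = (-91 - 1*(-76) - 65*(-24)) + 28677 = (-91 + 76 + 1560) + 28677 = 1545 + 28677 = 30222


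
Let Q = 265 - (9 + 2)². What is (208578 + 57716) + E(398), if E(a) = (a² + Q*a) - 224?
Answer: 481786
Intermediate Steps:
Q = 144 (Q = 265 - 1*11² = 265 - 1*121 = 265 - 121 = 144)
E(a) = -224 + a² + 144*a (E(a) = (a² + 144*a) - 224 = -224 + a² + 144*a)
(208578 + 57716) + E(398) = (208578 + 57716) + (-224 + 398² + 144*398) = 266294 + (-224 + 158404 + 57312) = 266294 + 215492 = 481786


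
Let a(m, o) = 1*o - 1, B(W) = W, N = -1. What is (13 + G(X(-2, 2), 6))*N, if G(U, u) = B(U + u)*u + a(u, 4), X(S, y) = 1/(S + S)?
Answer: -101/2 ≈ -50.500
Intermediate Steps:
X(S, y) = 1/(2*S)
a(m, o) = -1 + o (a(m, o) = o - 1 = -1 + o)
G(U, u) = 3 + u*(U + u) (G(U, u) = (U + u)*u + (-1 + 4) = u*(U + u) + 3 = 3 + u*(U + u))
(13 + G(X(-2, 2), 6))*N = (13 + (3 + 6*((½)/(-2) + 6)))*(-1) = (13 + (3 + 6*((½)*(-½) + 6)))*(-1) = (13 + (3 + 6*(-¼ + 6)))*(-1) = (13 + (3 + 6*(23/4)))*(-1) = (13 + (3 + 69/2))*(-1) = (13 + 75/2)*(-1) = (101/2)*(-1) = -101/2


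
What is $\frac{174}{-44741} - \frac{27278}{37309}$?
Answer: $- \frac{1226936764}{1669241969} \approx -0.73503$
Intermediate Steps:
$\frac{174}{-44741} - \frac{27278}{37309} = 174 \left(- \frac{1}{44741}\right) - \frac{27278}{37309} = - \frac{174}{44741} - \frac{27278}{37309} = - \frac{1226936764}{1669241969}$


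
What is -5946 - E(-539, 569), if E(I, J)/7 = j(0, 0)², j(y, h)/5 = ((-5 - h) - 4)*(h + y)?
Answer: -5946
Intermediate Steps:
j(y, h) = 5*(-9 - h)*(h + y) (j(y, h) = 5*(((-5 - h) - 4)*(h + y)) = 5*((-9 - h)*(h + y)) = 5*(-9 - h)*(h + y))
E(I, J) = 0 (E(I, J) = 7*(-45*0 - 45*0 - 5*0² - 5*0*0)² = 7*(0 + 0 - 5*0 + 0)² = 7*(0 + 0 + 0 + 0)² = 7*0² = 7*0 = 0)
-5946 - E(-539, 569) = -5946 - 1*0 = -5946 + 0 = -5946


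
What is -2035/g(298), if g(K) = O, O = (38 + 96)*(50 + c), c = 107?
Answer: -2035/21038 ≈ -0.096730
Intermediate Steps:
O = 21038 (O = (38 + 96)*(50 + 107) = 134*157 = 21038)
g(K) = 21038
-2035/g(298) = -2035/21038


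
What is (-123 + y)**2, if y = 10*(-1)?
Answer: 17689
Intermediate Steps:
y = -10
(-123 + y)**2 = (-123 - 10)**2 = (-133)**2 = 17689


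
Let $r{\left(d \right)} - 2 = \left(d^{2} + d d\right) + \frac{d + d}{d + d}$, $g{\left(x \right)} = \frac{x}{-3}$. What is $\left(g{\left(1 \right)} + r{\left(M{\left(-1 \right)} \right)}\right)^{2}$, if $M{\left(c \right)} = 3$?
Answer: $\frac{3844}{9} \approx 427.11$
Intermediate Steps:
$g{\left(x \right)} = - \frac{x}{3}$ ($g{\left(x \right)} = x \left(- \frac{1}{3}\right) = - \frac{x}{3}$)
$r{\left(d \right)} = 3 + 2 d^{2}$ ($r{\left(d \right)} = 2 + \left(\left(d^{2} + d d\right) + \frac{d + d}{d + d}\right) = 2 + \left(\left(d^{2} + d^{2}\right) + \frac{2 d}{2 d}\right) = 2 + \left(2 d^{2} + 2 d \frac{1}{2 d}\right) = 2 + \left(2 d^{2} + 1\right) = 2 + \left(1 + 2 d^{2}\right) = 3 + 2 d^{2}$)
$\left(g{\left(1 \right)} + r{\left(M{\left(-1 \right)} \right)}\right)^{2} = \left(\left(- \frac{1}{3}\right) 1 + \left(3 + 2 \cdot 3^{2}\right)\right)^{2} = \left(- \frac{1}{3} + \left(3 + 2 \cdot 9\right)\right)^{2} = \left(- \frac{1}{3} + \left(3 + 18\right)\right)^{2} = \left(- \frac{1}{3} + 21\right)^{2} = \left(\frac{62}{3}\right)^{2} = \frac{3844}{9}$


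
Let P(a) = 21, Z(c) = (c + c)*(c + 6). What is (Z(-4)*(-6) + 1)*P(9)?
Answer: 2037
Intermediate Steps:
Z(c) = 2*c*(6 + c) (Z(c) = (2*c)*(6 + c) = 2*c*(6 + c))
(Z(-4)*(-6) + 1)*P(9) = ((2*(-4)*(6 - 4))*(-6) + 1)*21 = ((2*(-4)*2)*(-6) + 1)*21 = (-16*(-6) + 1)*21 = (96 + 1)*21 = 97*21 = 2037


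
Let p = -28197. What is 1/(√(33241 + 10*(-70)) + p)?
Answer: -9399/265012756 - √32541/795038268 ≈ -3.5693e-5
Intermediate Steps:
1/(√(33241 + 10*(-70)) + p) = 1/(√(33241 + 10*(-70)) - 28197) = 1/(√(33241 - 700) - 28197) = 1/(√32541 - 28197) = 1/(-28197 + √32541)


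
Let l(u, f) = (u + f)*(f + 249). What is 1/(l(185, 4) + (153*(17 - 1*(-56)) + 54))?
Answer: 1/59040 ≈ 1.6938e-5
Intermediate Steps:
l(u, f) = (249 + f)*(f + u) (l(u, f) = (f + u)*(249 + f) = (249 + f)*(f + u))
1/(l(185, 4) + (153*(17 - 1*(-56)) + 54)) = 1/((4² + 249*4 + 249*185 + 4*185) + (153*(17 - 1*(-56)) + 54)) = 1/((16 + 996 + 46065 + 740) + (153*(17 + 56) + 54)) = 1/(47817 + (153*73 + 54)) = 1/(47817 + (11169 + 54)) = 1/(47817 + 11223) = 1/59040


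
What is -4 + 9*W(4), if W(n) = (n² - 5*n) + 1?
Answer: -31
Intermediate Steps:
W(n) = 1 + n² - 5*n
-4 + 9*W(4) = -4 + 9*(1 + 4² - 5*4) = -4 + 9*(1 + 16 - 20) = -4 + 9*(-3) = -4 - 27 = -31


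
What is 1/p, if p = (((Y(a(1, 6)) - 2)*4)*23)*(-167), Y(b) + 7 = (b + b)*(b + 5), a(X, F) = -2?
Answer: 1/322644 ≈ 3.0994e-6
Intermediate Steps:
Y(b) = -7 + 2*b*(5 + b) (Y(b) = -7 + (b + b)*(b + 5) = -7 + (2*b)*(5 + b) = -7 + 2*b*(5 + b))
p = 322644 (p = ((((-7 + 2*(-2)² + 10*(-2)) - 2)*4)*23)*(-167) = ((((-7 + 2*4 - 20) - 2)*4)*23)*(-167) = ((((-7 + 8 - 20) - 2)*4)*23)*(-167) = (((-19 - 2)*4)*23)*(-167) = (-21*4*23)*(-167) = -84*23*(-167) = -1932*(-167) = 322644)
1/p = 1/322644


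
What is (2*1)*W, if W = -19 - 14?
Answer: -66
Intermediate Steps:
W = -33
(2*1)*W = (2*1)*(-33) = 2*(-33) = -66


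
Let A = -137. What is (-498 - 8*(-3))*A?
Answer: 64938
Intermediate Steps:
(-498 - 8*(-3))*A = (-498 - 8*(-3))*(-137) = (-498 + 24)*(-137) = -474*(-137) = 64938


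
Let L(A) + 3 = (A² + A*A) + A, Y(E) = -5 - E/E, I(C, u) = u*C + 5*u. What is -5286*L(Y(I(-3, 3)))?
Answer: -333018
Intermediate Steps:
I(C, u) = 5*u + C*u (I(C, u) = C*u + 5*u = 5*u + C*u)
Y(E) = -6 (Y(E) = -5 - 1*1 = -5 - 1 = -6)
L(A) = -3 + A + 2*A² (L(A) = -3 + ((A² + A*A) + A) = -3 + ((A² + A²) + A) = -3 + (2*A² + A) = -3 + (A + 2*A²) = -3 + A + 2*A²)
-5286*L(Y(I(-3, 3))) = -5286*(-3 - 6 + 2*(-6)²) = -5286*(-3 - 6 + 2*36) = -5286*(-3 - 6 + 72) = -5286*63 = -333018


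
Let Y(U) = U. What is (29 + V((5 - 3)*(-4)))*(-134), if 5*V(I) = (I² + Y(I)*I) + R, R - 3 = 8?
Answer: -38056/5 ≈ -7611.2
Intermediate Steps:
R = 11 (R = 3 + 8 = 11)
V(I) = 11/5 + 2*I²/5 (V(I) = ((I² + I*I) + 11)/5 = ((I² + I²) + 11)/5 = (2*I² + 11)/5 = (11 + 2*I²)/5 = 11/5 + 2*I²/5)
(29 + V((5 - 3)*(-4)))*(-134) = (29 + (11/5 + 2*((5 - 3)*(-4))²/5))*(-134) = (29 + (11/5 + 2*(2*(-4))²/5))*(-134) = (29 + (11/5 + (⅖)*(-8)²))*(-134) = (29 + (11/5 + (⅖)*64))*(-134) = (29 + (11/5 + 128/5))*(-134) = (29 + 139/5)*(-134) = (284/5)*(-134) = -38056/5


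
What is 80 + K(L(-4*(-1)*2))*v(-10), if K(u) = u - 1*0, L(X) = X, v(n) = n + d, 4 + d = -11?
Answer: -120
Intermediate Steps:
d = -15 (d = -4 - 11 = -15)
v(n) = -15 + n (v(n) = n - 15 = -15 + n)
K(u) = u (K(u) = u + 0 = u)
80 + K(L(-4*(-1)*2))*v(-10) = 80 + (-4*(-1)*2)*(-15 - 10) = 80 + (4*2)*(-25) = 80 + 8*(-25) = 80 - 200 = -120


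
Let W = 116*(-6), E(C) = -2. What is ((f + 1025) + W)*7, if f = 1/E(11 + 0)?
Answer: 4599/2 ≈ 2299.5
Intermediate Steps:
f = -½ (f = 1/(-2) = -½ ≈ -0.50000)
W = -696
((f + 1025) + W)*7 = ((-½ + 1025) - 696)*7 = (2049/2 - 696)*7 = (657/2)*7 = 4599/2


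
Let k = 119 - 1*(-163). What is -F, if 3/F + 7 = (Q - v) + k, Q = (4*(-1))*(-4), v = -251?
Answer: -3/542 ≈ -0.0055351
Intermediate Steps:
Q = 16 (Q = -4*(-4) = 16)
k = 282 (k = 119 + 163 = 282)
F = 3/542 (F = 3/(-7 + ((16 - 1*(-251)) + 282)) = 3/(-7 + ((16 + 251) + 282)) = 3/(-7 + (267 + 282)) = 3/(-7 + 549) = 3/542 ≈ 0.0055351)
-F = -1*3/542 = -3/542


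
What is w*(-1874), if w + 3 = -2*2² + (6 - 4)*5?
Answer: 1874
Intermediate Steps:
w = -1 (w = -3 + (-2*2² + (6 - 4)*5) = -3 + (-2*4 + 2*5) = -3 + (-8 + 10) = -3 + 2 = -1)
w*(-1874) = -1*(-1874) = 1874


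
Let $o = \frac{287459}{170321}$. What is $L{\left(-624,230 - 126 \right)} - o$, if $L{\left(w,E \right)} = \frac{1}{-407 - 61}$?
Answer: $- \frac{134701133}{79710228} \approx -1.6899$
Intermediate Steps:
$L{\left(w,E \right)} = - \frac{1}{468}$ ($L{\left(w,E \right)} = \frac{1}{-468} = - \frac{1}{468}$)
$o = \frac{287459}{170321}$ ($o = 287459 \cdot \frac{1}{170321} = \frac{287459}{170321} \approx 1.6877$)
$L{\left(-624,230 - 126 \right)} - o = - \frac{1}{468} - \frac{287459}{170321} = - \frac{134701133}{79710228}$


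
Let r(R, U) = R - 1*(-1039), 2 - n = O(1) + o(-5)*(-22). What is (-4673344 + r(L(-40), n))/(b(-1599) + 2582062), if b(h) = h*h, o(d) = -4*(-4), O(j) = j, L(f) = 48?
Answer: -4672257/5138863 ≈ -0.90920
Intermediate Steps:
o(d) = 16
n = 353 (n = 2 - (1 + 16*(-22)) = 2 - (1 - 352) = 2 - 1*(-351) = 2 + 351 = 353)
r(R, U) = 1039 + R (r(R, U) = R + 1039 = 1039 + R)
b(h) = h²
(-4673344 + r(L(-40), n))/(b(-1599) + 2582062) = (-4673344 + (1039 + 48))/((-1599)² + 2582062) = (-4673344 + 1087)/(2556801 + 2582062) = -4672257/5138863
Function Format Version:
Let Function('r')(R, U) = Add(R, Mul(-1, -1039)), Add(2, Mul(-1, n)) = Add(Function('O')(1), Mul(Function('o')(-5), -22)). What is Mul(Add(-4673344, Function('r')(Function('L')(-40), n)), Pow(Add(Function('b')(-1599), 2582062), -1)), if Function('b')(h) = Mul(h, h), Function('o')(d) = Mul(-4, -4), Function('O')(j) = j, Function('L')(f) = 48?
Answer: Rational(-4672257, 5138863) ≈ -0.90920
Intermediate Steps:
Function('o')(d) = 16
n = 353 (n = Add(2, Mul(-1, Add(1, Mul(16, -22)))) = Add(2, Mul(-1, Add(1, -352))) = Add(2, Mul(-1, -351)) = Add(2, 351) = 353)
Function('r')(R, U) = Add(1039, R) (Function('r')(R, U) = Add(R, 1039) = Add(1039, R))
Function('b')(h) = Pow(h, 2)
Mul(Add(-4673344, Function('r')(Function('L')(-40), n)), Pow(Add(Function('b')(-1599), 2582062), -1)) = Mul(Add(-4673344, Add(1039, 48)), Pow(Add(Pow(-1599, 2), 2582062), -1)) = Mul(Add(-4673344, 1087), Pow(Add(2556801, 2582062), -1)) = Mul(-4672257, Pow(5138863, -1)) = Mul(-4672257, Rational(1, 5138863)) = Rational(-4672257, 5138863)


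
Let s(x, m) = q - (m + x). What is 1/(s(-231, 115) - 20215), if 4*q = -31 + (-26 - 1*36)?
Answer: -4/80489 ≈ -4.9696e-5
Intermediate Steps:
q = -93/4 (q = (-31 + (-26 - 1*36))/4 = (-31 + (-26 - 36))/4 = (-31 - 62)/4 = (¼)*(-93) = -93/4 ≈ -23.250)
s(x, m) = -93/4 - m - x (s(x, m) = -93/4 - (m + x) = -93/4 + (-m - x) = -93/4 - m - x)
1/(s(-231, 115) - 20215) = 1/((-93/4 - 1*115 - 1*(-231)) - 20215) = 1/((-93/4 - 115 + 231) - 20215) = 1/(371/4 - 20215) = 1/(-80489/4) = -4/80489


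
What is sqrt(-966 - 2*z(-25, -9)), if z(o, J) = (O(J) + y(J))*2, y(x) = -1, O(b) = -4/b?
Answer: I*sqrt(8674)/3 ≈ 31.045*I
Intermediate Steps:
z(o, J) = -2 - 8/J (z(o, J) = (-4/J - 1)*2 = (-1 - 4/J)*2 = -2 - 8/J)
sqrt(-966 - 2*z(-25, -9)) = sqrt(-966 - 2*(-2 - 8/(-9))) = sqrt(-966 - 2*(-2 - 8*(-1/9))) = sqrt(-966 - 2*(-2 + 8/9)) = sqrt(-966 - 2*(-10/9)) = sqrt(-966 + 20/9) = sqrt(-8674/9) = I*sqrt(8674)/3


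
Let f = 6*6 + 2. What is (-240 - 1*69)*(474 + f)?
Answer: -158208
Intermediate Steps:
f = 38 (f = 36 + 2 = 38)
(-240 - 1*69)*(474 + f) = (-240 - 1*69)*(474 + 38) = (-240 - 69)*512 = -309*512 = -158208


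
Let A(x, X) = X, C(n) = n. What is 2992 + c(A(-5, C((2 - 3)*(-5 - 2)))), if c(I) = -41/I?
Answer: 20903/7 ≈ 2986.1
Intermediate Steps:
2992 + c(A(-5, C((2 - 3)*(-5 - 2)))) = 2992 - 41*1/((-5 - 2)*(2 - 3)) = 2992 - 41/((-1*(-7))) = 2992 - 41/7 = 20903/7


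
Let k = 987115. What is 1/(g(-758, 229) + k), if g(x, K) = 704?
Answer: 1/987819 ≈ 1.0123e-6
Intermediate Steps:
1/(g(-758, 229) + k) = 1/(704 + 987115) = 1/987819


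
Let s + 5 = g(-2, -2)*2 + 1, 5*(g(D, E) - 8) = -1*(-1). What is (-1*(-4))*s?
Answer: 248/5 ≈ 49.600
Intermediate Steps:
g(D, E) = 41/5 (g(D, E) = 8 + (-1*(-1))/5 = 8 + (1/5)*1 = 8 + 1/5 = 41/5)
s = 62/5 (s = -5 + ((41/5)*2 + 1) = -5 + (82/5 + 1) = -5 + 87/5 = 62/5 ≈ 12.400)
(-1*(-4))*s = -1*(-4)*(62/5) = 4*(62/5) = 248/5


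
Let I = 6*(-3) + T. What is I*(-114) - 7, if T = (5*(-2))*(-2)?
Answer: -235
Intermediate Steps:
T = 20 (T = -10*(-2) = 20)
I = 2 (I = 6*(-3) + 20 = -18 + 20 = 2)
I*(-114) - 7 = 2*(-114) - 7 = -228 - 7 = -235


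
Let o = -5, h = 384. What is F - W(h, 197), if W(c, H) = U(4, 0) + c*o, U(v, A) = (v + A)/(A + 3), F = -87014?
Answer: -255286/3 ≈ -85095.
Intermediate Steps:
U(v, A) = (A + v)/(3 + A)
W(c, H) = 4/3 - 5*c (W(c, H) = (0 + 4)/(3 + 0) + c*(-5) = 4/3 - 5*c)
F - W(h, 197) = -87014 - (4/3 - 5*384) = -87014 - (4/3 - 1920) = -87014 - 1*(-5756/3) = -87014 + 5756/3 = -255286/3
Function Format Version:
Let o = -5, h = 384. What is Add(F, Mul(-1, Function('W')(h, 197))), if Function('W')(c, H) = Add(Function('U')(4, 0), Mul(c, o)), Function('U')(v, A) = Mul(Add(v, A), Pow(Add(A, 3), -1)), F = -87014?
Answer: Rational(-255286, 3) ≈ -85095.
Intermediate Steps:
Function('U')(v, A) = Mul(Pow(Add(3, A), -1), Add(A, v)) (Function('U')(v, A) = Mul(Add(A, v), Pow(Add(3, A), -1)) = Mul(Pow(Add(3, A), -1), Add(A, v)))
Function('W')(c, H) = Add(Rational(4, 3), Mul(-5, c)) (Function('W')(c, H) = Add(Mul(Pow(Add(3, 0), -1), Add(0, 4)), Mul(c, -5)) = Add(Mul(Pow(3, -1), 4), Mul(-5, c)) = Add(Mul(Rational(1, 3), 4), Mul(-5, c)) = Add(Rational(4, 3), Mul(-5, c)))
Add(F, Mul(-1, Function('W')(h, 197))) = Add(-87014, Mul(-1, Add(Rational(4, 3), Mul(-5, 384)))) = Add(-87014, Mul(-1, Add(Rational(4, 3), -1920))) = Add(-87014, Mul(-1, Rational(-5756, 3))) = Add(-87014, Rational(5756, 3)) = Rational(-255286, 3)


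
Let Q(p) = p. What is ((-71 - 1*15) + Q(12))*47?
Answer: -3478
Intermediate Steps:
((-71 - 1*15) + Q(12))*47 = ((-71 - 1*15) + 12)*47 = ((-71 - 15) + 12)*47 = (-86 + 12)*47 = -74*47 = -3478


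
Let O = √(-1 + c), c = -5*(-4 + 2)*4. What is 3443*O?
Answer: 3443*√39 ≈ 21502.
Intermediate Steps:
c = 40 (c = -5*(-2)*4 = 10*4 = 40)
O = √39 (O = √(-1 + 40) = √39 ≈ 6.2450)
3443*O = 3443*√39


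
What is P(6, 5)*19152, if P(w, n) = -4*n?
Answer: -383040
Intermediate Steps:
P(6, 5)*19152 = -4*5*19152 = -20*19152 = -383040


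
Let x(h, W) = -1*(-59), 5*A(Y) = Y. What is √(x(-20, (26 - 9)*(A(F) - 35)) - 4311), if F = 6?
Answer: 2*I*√1063 ≈ 65.207*I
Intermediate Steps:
A(Y) = Y/5
x(h, W) = 59
√(x(-20, (26 - 9)*(A(F) - 35)) - 4311) = √(59 - 4311) = √(-4252) = 2*I*√1063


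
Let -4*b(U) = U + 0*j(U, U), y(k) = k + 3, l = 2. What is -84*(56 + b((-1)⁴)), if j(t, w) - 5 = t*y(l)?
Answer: -4683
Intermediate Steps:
y(k) = 3 + k
j(t, w) = 5 + 5*t (j(t, w) = 5 + t*(3 + 2) = 5 + t*5 = 5 + 5*t)
b(U) = -U/4 (b(U) = -(U + 0*(5 + 5*U))/4 = -(U + 0)/4 = -U/4)
-84*(56 + b((-1)⁴)) = -84*(56 - ¼*(-1)⁴) = -84*(56 - ¼*1) = -84*(56 - ¼) = -84*223/4 = -4683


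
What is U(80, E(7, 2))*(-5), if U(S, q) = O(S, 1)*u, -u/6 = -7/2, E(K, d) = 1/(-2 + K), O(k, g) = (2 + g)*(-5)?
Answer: 1575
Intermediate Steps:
O(k, g) = -10 - 5*g
u = 21 (u = -(-42)/2 = -6*(-7/2) = 21)
U(S, q) = -315 (U(S, q) = (-10 - 5*1)*21 = (-10 - 5)*21 = -15*21 = -315)
U(80, E(7, 2))*(-5) = -315*(-5) = 1575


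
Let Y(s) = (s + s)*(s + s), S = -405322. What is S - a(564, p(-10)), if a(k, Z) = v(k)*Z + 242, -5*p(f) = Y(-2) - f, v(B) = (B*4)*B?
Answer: 31054164/5 ≈ 6.2108e+6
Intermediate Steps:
Y(s) = 4*s² (Y(s) = (2*s)*(2*s) = 4*s²)
v(B) = 4*B² (v(B) = (4*B)*B = 4*B²)
p(f) = -16/5 + f/5 (p(f) = -(4*(-2)² - f)/5 = -(4*4 - f)/5 = -(16 - f)/5 = -16/5 + f/5)
a(k, Z) = 242 + 4*Z*k² (a(k, Z) = (4*k²)*Z + 242 = 4*Z*k² + 242 = 242 + 4*Z*k²)
S - a(564, p(-10)) = -405322 - (242 + 4*(-16/5 + (⅕)*(-10))*564²) = -405322 - (242 + 4*(-16/5 - 2)*318096) = -405322 - (242 + 4*(-26/5)*318096) = -405322 - (242 - 33081984/5) = -405322 - 1*(-33080774/5) = -405322 + 33080774/5 = 31054164/5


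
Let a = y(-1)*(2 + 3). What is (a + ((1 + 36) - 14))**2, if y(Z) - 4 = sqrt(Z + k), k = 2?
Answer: 2304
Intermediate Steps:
y(Z) = 4 + sqrt(2 + Z) (y(Z) = 4 + sqrt(Z + 2) = 4 + sqrt(2 + Z))
a = 25 (a = (4 + sqrt(2 - 1))*(2 + 3) = (4 + sqrt(1))*5 = (4 + 1)*5 = 5*5 = 25)
(a + ((1 + 36) - 14))**2 = (25 + ((1 + 36) - 14))**2 = (25 + (37 - 14))**2 = (25 + 23)**2 = 48**2 = 2304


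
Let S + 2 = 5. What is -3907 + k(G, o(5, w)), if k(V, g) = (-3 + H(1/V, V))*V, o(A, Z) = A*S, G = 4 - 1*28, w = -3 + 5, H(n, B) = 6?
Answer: -3979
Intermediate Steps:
S = 3 (S = -2 + 5 = 3)
w = 2
G = -24 (G = 4 - 28 = -24)
o(A, Z) = 3*A (o(A, Z) = A*3 = 3*A)
k(V, g) = 3*V (k(V, g) = (-3 + 6)*V = 3*V)
-3907 + k(G, o(5, w)) = -3907 + 3*(-24) = -3907 - 72 = -3979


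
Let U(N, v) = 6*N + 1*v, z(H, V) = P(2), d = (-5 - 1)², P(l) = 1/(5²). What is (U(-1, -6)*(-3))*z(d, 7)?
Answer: 36/25 ≈ 1.4400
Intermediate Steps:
P(l) = 1/25
d = 36 (d = (-6)² = 36)
z(H, V) = 1/25
U(N, v) = v + 6*N (U(N, v) = 6*N + v = v + 6*N)
(U(-1, -6)*(-3))*z(d, 7) = ((-6 + 6*(-1))*(-3))*(1/25) = ((-6 - 6)*(-3))*(1/25) = -12*(-3)*(1/25) = 36*(1/25) = 36/25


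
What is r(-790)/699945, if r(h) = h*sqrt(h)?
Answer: -158*I*sqrt(790)/139989 ≈ -0.031723*I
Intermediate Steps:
r(h) = h**(3/2)
r(-790)/699945 = (-790)**(3/2)/699945 = -790*I*sqrt(790)*(1/699945) = -158*I*sqrt(790)/139989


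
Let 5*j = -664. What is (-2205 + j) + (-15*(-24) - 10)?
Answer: -9939/5 ≈ -1987.8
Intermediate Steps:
j = -664/5 (j = (1/5)*(-664) = -664/5 ≈ -132.80)
(-2205 + j) + (-15*(-24) - 10) = (-2205 - 664/5) + (-15*(-24) - 10) = -11689/5 + (360 - 10) = -11689/5 + 350 = -9939/5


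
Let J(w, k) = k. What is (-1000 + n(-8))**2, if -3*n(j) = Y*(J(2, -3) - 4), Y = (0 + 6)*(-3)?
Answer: 1085764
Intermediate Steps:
Y = -18 (Y = 6*(-3) = -18)
n(j) = -42 (n(j) = -(-6)*(-3 - 4) = -(-6)*(-7) = -1/3*126 = -42)
(-1000 + n(-8))**2 = (-1000 - 42)**2 = (-1042)**2 = 1085764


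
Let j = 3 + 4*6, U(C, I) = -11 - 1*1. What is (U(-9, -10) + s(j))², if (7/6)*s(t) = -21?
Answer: 900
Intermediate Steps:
U(C, I) = -12 (U(C, I) = -11 - 1 = -12)
j = 27 (j = 3 + 24 = 27)
s(t) = -18 (s(t) = (6/7)*(-21) = -18)
(U(-9, -10) + s(j))² = (-12 - 18)² = (-30)² = 900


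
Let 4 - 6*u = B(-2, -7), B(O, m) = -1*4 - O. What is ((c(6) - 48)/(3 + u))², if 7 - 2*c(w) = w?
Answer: 9025/64 ≈ 141.02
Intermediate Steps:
B(O, m) = -4 - O
u = 1 (u = ⅔ - (-4 - 1*(-2))/6 = ⅔ - (-4 + 2)/6 = ⅔ - ⅙*(-2) = ⅔ + ⅓ = 1)
c(w) = 7/2 - w/2
((c(6) - 48)/(3 + u))² = (((7/2 - ½*6) - 48)/(3 + 1))² = (((7/2 - 3) - 48)/4)² = ((½ - 48)*(¼))² = (-95/2*¼)² = (-95/8)² = 9025/64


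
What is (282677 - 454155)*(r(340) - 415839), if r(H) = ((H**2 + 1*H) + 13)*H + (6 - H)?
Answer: -6688987587866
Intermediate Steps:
r(H) = 6 - H + H*(13 + H + H**2) (r(H) = ((H**2 + H) + 13)*H + (6 - H) = ((H + H**2) + 13)*H + (6 - H) = (13 + H + H**2)*H + (6 - H) = H*(13 + H + H**2) + (6 - H) = 6 - H + H*(13 + H + H**2))
(282677 - 454155)*(r(340) - 415839) = (282677 - 454155)*((6 + 340**2 + 340**3 + 12*340) - 415839) = -171478*((6 + 115600 + 39304000 + 4080) - 415839) = -171478*(39423686 - 415839) = -171478*39007847 = -6688987587866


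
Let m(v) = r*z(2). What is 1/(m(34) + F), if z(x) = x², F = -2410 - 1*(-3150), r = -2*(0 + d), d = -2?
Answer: 1/756 ≈ 0.0013228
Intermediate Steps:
r = 4 (r = -2*(0 - 2) = -2*(-2) = 4)
F = 740 (F = -2410 + 3150 = 740)
m(v) = 16 (m(v) = 4*2² = 4*4 = 16)
1/(m(34) + F) = 1/(16 + 740) = 1/756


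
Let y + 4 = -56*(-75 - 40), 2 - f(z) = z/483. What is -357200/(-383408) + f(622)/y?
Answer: 17351867593/18622773561 ≈ 0.93176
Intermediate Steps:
f(z) = 2 - z/483
y = 6436 (y = -4 - 56*(-75 - 40) = -4 - 56*(-115) = -4 + 6440 = 6436)
-357200/(-383408) + f(622)/y = -357200/(-383408) + (2 - 1/483*622)/6436 = -357200*(-1/383408) + (2 - 622/483)*(1/6436) = 22325/23963 + (344/483)*(1/6436) = 22325/23963 + 86/777147 = 17351867593/18622773561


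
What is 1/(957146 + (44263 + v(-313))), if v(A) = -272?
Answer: 1/1001137 ≈ 9.9886e-7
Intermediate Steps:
1/(957146 + (44263 + v(-313))) = 1/(957146 + (44263 - 272)) = 1/(957146 + 43991) = 1/1001137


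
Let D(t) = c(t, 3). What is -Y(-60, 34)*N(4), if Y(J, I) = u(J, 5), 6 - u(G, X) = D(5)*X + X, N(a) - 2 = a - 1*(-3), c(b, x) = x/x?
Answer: 36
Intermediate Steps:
c(b, x) = 1
D(t) = 1
N(a) = 5 + a (N(a) = 2 + (a - 1*(-3)) = 2 + (a + 3) = 2 + (3 + a) = 5 + a)
u(G, X) = 6 - 2*X (u(G, X) = 6 - (1*X + X) = 6 - (X + X) = 6 - 2*X)
Y(J, I) = -4 (Y(J, I) = 6 - 2*5 = 6 - 10 = -4)
-Y(-60, 34)*N(4) = -(-4)*(5 + 4) = -(-4)*9 = -1*(-36) = 36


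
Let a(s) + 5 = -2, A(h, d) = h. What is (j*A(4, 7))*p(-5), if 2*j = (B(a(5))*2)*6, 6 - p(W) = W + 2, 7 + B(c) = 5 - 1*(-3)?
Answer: 216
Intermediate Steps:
a(s) = -7 (a(s) = -5 - 2 = -7)
B(c) = 1 (B(c) = -7 + (5 - 1*(-3)) = -7 + (5 + 3) = -7 + 8 = 1)
p(W) = 4 - W (p(W) = 6 - (W + 2) = 6 - (2 + W) = 6 + (-2 - W) = 4 - W)
j = 6 (j = ((1*2)*6)/2 = (2*6)/2 = (½)*12 = 6)
(j*A(4, 7))*p(-5) = (6*4)*(4 - 1*(-5)) = 24*(4 + 5) = 24*9 = 216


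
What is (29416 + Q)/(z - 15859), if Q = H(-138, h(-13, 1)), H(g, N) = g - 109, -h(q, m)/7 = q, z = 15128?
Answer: -29169/731 ≈ -39.903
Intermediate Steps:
h(q, m) = -7*q
H(g, N) = -109 + g
Q = -247 (Q = -109 - 138 = -247)
(29416 + Q)/(z - 15859) = (29416 - 247)/(15128 - 15859) = 29169/(-731) = 29169*(-1/731) = -29169/731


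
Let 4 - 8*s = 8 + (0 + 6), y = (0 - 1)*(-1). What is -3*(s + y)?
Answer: 3/4 ≈ 0.75000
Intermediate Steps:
y = 1 (y = -1*(-1) = 1)
s = -5/4 (s = 1/2 - (8 + (0 + 6))/8 = 1/2 - (8 + 6)/8 = 1/2 - 1/8*14 = 1/2 - 7/4 = -5/4 ≈ -1.2500)
-3*(s + y) = -3*(-5/4 + 1) = -3*(-1/4) = 3/4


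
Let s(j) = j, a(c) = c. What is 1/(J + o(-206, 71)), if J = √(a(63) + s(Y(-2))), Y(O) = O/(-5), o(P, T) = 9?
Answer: 45/88 - √1585/88 ≈ 0.058954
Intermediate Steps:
Y(O) = -O/5 (Y(O) = O*(-⅕) = -O/5)
J = √1585/5 (J = √(63 - ⅕*(-2)) = √(63 + ⅖) = √(317/5) = √1585/5 ≈ 7.9624)
1/(J + o(-206, 71)) = 1/(√1585/5 + 9) = 1/(9 + √1585/5)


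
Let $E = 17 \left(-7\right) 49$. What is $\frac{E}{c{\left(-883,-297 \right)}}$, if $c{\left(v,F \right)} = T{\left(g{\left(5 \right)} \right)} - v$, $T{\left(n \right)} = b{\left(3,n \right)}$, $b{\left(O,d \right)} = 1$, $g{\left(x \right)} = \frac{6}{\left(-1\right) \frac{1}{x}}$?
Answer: $- \frac{343}{52} \approx -6.5962$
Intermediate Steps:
$g{\left(x \right)} = - 6 x$ ($g{\left(x \right)} = 6 \left(- x\right) = - 6 x$)
$T{\left(n \right)} = 1$
$c{\left(v,F \right)} = 1 - v$
$E = -5831$ ($E = \left(-119\right) 49 = -5831$)
$\frac{E}{c{\left(-883,-297 \right)}} = - \frac{5831}{1 - -883} = - \frac{5831}{1 + 883} = - \frac{5831}{884} = \left(-5831\right) \frac{1}{884} = - \frac{343}{52}$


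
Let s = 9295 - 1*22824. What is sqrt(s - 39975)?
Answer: 16*I*sqrt(209) ≈ 231.31*I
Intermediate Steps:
s = -13529 (s = 9295 - 22824 = -13529)
sqrt(s - 39975) = sqrt(-13529 - 39975) = sqrt(-53504) = 16*I*sqrt(209)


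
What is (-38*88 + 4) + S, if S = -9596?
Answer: -12936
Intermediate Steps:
(-38*88 + 4) + S = (-38*88 + 4) - 9596 = (-3344 + 4) - 9596 = -3340 - 9596 = -12936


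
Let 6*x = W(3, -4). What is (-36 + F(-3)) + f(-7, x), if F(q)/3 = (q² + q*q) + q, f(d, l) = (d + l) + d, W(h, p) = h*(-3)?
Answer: -13/2 ≈ -6.5000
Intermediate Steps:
W(h, p) = -3*h
x = -3/2 (x = (-3*3)/6 = (⅙)*(-9) = -3/2 ≈ -1.5000)
f(d, l) = l + 2*d
F(q) = 3*q + 6*q² (F(q) = 3*((q² + q*q) + q) = 3*((q² + q²) + q) = 3*(2*q² + q) = 3*(q + 2*q²) = 3*q + 6*q²)
(-36 + F(-3)) + f(-7, x) = (-36 + 3*(-3)*(1 + 2*(-3))) + (-3/2 + 2*(-7)) = (-36 + 3*(-3)*(1 - 6)) + (-3/2 - 14) = (-36 + 3*(-3)*(-5)) - 31/2 = (-36 + 45) - 31/2 = 9 - 31/2 = -13/2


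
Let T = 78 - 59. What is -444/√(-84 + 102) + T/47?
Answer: 19/47 - 74*√2 ≈ -104.25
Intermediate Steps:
T = 19
-444/√(-84 + 102) + T/47 = -444/√(-84 + 102) + 19/47 = -444*√2/6 + 19*(1/47) = -444*√2/6 + 19/47 = -74*√2 + 19/47 = 19/47 - 74*√2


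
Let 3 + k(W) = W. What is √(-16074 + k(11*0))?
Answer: I*√16077 ≈ 126.8*I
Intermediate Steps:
k(W) = -3 + W
√(-16074 + k(11*0)) = √(-16074 + (-3 + 11*0)) = √(-16074 + (-3 + 0)) = √(-16074 - 3) = √(-16077) = I*√16077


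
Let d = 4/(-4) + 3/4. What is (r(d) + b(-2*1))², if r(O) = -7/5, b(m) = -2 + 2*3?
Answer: 169/25 ≈ 6.7600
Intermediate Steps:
d = -¼ (d = 4*(-¼) + 3*(¼) = -1 + ¾ = -¼ ≈ -0.25000)
b(m) = 4 (b(m) = -2 + 6 = 4)
r(O) = -7/5 (r(O) = -7*⅕ = -7/5)
(r(d) + b(-2*1))² = (-7/5 + 4)² = (13/5)² = 169/25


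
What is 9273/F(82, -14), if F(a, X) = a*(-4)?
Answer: -9273/328 ≈ -28.271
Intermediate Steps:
F(a, X) = -4*a
9273/F(82, -14) = 9273/((-4*82)) = 9273/(-328) = 9273*(-1/328) = -9273/328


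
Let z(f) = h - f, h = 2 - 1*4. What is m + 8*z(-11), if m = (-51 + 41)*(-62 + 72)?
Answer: -28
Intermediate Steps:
h = -2 (h = 2 - 4 = -2)
m = -100 (m = -10*10 = -100)
z(f) = -2 - f
m + 8*z(-11) = -100 + 8*(-2 - 1*(-11)) = -100 + 8*(-2 + 11) = -100 + 8*9 = -100 + 72 = -28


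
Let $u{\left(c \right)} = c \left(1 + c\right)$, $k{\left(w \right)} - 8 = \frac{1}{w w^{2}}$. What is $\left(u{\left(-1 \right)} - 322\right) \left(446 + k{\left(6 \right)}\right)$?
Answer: $- \frac{15788465}{108} \approx -1.4619 \cdot 10^{5}$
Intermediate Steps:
$k{\left(w \right)} = 8 + \frac{1}{w^{3}}$ ($k{\left(w \right)} = 8 + \frac{1}{w w^{2}} = 8 + \frac{1}{w^{3}}$)
$\left(u{\left(-1 \right)} - 322\right) \left(446 + k{\left(6 \right)}\right) = \left(- (1 - 1) - 322\right) \left(446 + \left(8 + \frac{1}{216}\right)\right) = \left(\left(-1\right) 0 - 322\right) \left(446 + \left(8 + \frac{1}{216}\right)\right) = \left(0 - 322\right) \left(446 + \frac{1729}{216}\right) = \left(-322\right) \frac{98065}{216} = - \frac{15788465}{108}$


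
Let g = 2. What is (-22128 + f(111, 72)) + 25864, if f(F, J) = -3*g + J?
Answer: 3802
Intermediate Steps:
f(F, J) = -6 + J (f(F, J) = -3*2 + J = -6 + J)
(-22128 + f(111, 72)) + 25864 = (-22128 + (-6 + 72)) + 25864 = (-22128 + 66) + 25864 = -22062 + 25864 = 3802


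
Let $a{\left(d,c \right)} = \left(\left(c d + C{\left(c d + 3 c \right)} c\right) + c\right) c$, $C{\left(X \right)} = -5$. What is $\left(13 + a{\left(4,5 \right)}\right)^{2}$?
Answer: $169$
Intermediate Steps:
$a{\left(d,c \right)} = c \left(- 4 c + c d\right)$ ($a{\left(d,c \right)} = \left(\left(c d - 5 c\right) + c\right) c = \left(\left(- 5 c + c d\right) + c\right) c = \left(- 4 c + c d\right) c = c \left(- 4 c + c d\right)$)
$\left(13 + a{\left(4,5 \right)}\right)^{2} = \left(13 + 5^{2} \left(-4 + 4\right)\right)^{2} = \left(13 + 25 \cdot 0\right)^{2} = \left(13 + 0\right)^{2} = 13^{2} = 169$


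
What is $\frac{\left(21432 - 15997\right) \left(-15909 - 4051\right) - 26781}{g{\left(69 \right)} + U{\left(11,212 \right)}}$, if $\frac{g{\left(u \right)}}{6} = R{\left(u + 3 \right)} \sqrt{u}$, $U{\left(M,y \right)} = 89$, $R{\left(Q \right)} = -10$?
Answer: $\frac{9657334909}{240479} + \frac{6510562860 \sqrt{69}}{240479} \approx 2.6505 \cdot 10^{5}$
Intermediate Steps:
$g{\left(u \right)} = - 60 \sqrt{u}$ ($g{\left(u \right)} = 6 \left(- 10 \sqrt{u}\right) = - 60 \sqrt{u}$)
$\frac{\left(21432 - 15997\right) \left(-15909 - 4051\right) - 26781}{g{\left(69 \right)} + U{\left(11,212 \right)}} = \frac{\left(21432 - 15997\right) \left(-15909 - 4051\right) - 26781}{- 60 \sqrt{69} + 89} = \frac{5435 \left(-19960\right) - 26781}{89 - 60 \sqrt{69}} = \frac{-108482600 - 26781}{89 - 60 \sqrt{69}} = - \frac{108509381}{89 - 60 \sqrt{69}}$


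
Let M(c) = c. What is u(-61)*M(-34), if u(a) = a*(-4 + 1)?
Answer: -6222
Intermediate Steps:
u(a) = -3*a (u(a) = a*(-3) = -3*a)
u(-61)*M(-34) = -3*(-61)*(-34) = 183*(-34) = -6222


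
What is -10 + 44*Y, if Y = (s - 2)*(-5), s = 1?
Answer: 210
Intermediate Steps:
Y = 5 (Y = (1 - 2)*(-5) = -1*(-5) = 5)
-10 + 44*Y = -10 + 44*5 = -10 + 220 = 210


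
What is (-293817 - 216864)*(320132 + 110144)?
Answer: -219733777956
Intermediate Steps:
(-293817 - 216864)*(320132 + 110144) = -510681*430276 = -219733777956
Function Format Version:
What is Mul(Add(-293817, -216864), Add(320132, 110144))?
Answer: -219733777956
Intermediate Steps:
Mul(Add(-293817, -216864), Add(320132, 110144)) = Mul(-510681, 430276) = -219733777956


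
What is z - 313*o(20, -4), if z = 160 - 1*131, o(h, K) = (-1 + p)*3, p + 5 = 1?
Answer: 4724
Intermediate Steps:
p = -4 (p = -5 + 1 = -4)
o(h, K) = -15 (o(h, K) = (-1 - 4)*3 = -5*3 = -15)
z = 29 (z = 160 - 131 = 29)
z - 313*o(20, -4) = 29 - 313*(-15) = 29 + 4695 = 4724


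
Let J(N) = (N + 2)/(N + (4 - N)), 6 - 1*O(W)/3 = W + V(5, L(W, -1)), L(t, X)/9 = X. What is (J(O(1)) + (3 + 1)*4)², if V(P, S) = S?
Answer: 729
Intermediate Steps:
L(t, X) = 9*X
O(W) = 45 - 3*W (O(W) = 18 - 3*(W + 9*(-1)) = 18 - 3*(W - 9) = 18 - 3*(-9 + W) = 18 + (27 - 3*W) = 45 - 3*W)
J(N) = ½ + N/4 (J(N) = (2 + N)/4 = (2 + N)*(¼) = ½ + N/4)
(J(O(1)) + (3 + 1)*4)² = ((½ + (45 - 3*1)/4) + (3 + 1)*4)² = ((½ + (45 - 3)/4) + 4*4)² = ((½ + (¼)*42) + 16)² = ((½ + 21/2) + 16)² = (11 + 16)² = 27² = 729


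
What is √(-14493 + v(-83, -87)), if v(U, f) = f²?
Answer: 2*I*√1731 ≈ 83.211*I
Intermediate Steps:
√(-14493 + v(-83, -87)) = √(-14493 + (-87)²) = √(-14493 + 7569) = √(-6924) = 2*I*√1731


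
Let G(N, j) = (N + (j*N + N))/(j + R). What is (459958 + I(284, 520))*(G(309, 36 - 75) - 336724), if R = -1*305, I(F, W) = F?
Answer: -26652987706383/172 ≈ -1.5496e+11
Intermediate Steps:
R = -305
G(N, j) = (2*N + N*j)/(-305 + j) (G(N, j) = (N + (j*N + N))/(j - 305) = (N + (N*j + N))/(-305 + j) = (N + (N + N*j))/(-305 + j) = (2*N + N*j)/(-305 + j))
(459958 + I(284, 520))*(G(309, 36 - 75) - 336724) = (459958 + 284)*(309*(2 + (36 - 75))/(-305 + (36 - 75)) - 336724) = 460242*(309*(2 - 39)/(-305 - 39) - 336724) = 460242*(309*(-37)/(-344) - 336724) = 460242*(309*(-1/344)*(-37) - 336724) = 460242*(11433/344 - 336724) = 460242*(-115821623/344) = -26652987706383/172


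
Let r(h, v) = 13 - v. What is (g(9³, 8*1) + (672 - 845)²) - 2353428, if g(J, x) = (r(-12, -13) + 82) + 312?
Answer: -2323079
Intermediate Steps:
g(J, x) = 420 (g(J, x) = ((13 - 1*(-13)) + 82) + 312 = ((13 + 13) + 82) + 312 = (26 + 82) + 312 = 108 + 312 = 420)
(g(9³, 8*1) + (672 - 845)²) - 2353428 = (420 + (672 - 845)²) - 2353428 = (420 + (-173)²) - 2353428 = (420 + 29929) - 2353428 = 30349 - 2353428 = -2323079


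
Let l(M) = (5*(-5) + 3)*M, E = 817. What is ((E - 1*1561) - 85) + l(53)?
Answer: -1995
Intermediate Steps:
l(M) = -22*M (l(M) = (-25 + 3)*M = -22*M)
((E - 1*1561) - 85) + l(53) = ((817 - 1*1561) - 85) - 22*53 = ((817 - 1561) - 85) - 1166 = (-744 - 85) - 1166 = -829 - 1166 = -1995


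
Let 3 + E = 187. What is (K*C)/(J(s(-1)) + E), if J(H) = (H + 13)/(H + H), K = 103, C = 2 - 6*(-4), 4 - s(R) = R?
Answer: 13390/929 ≈ 14.413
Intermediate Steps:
s(R) = 4 - R
E = 184 (E = -3 + 187 = 184)
C = 26 (C = 2 + 24 = 26)
J(H) = (13 + H)/(2*H) (J(H) = (13 + H)/((2*H)) = (13 + H)*(1/(2*H)) = (13 + H)/(2*H))
(K*C)/(J(s(-1)) + E) = (103*26)/((13 + (4 - 1*(-1)))/(2*(4 - 1*(-1))) + 184) = 2678/((13 + (4 + 1))/(2*(4 + 1)) + 184) = 2678/((1/2)*(13 + 5)/5 + 184) = 2678/((1/2)*(1/5)*18 + 184) = 2678/(9/5 + 184) = 2678/(929/5) = 2678*(5/929) = 13390/929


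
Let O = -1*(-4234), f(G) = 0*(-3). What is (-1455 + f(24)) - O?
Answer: -5689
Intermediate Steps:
f(G) = 0
O = 4234
(-1455 + f(24)) - O = (-1455 + 0) - 1*4234 = -1455 - 4234 = -5689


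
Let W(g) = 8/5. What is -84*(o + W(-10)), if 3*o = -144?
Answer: 19488/5 ≈ 3897.6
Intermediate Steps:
o = -48 (o = (1/3)*(-144) = -48)
W(g) = 8/5 (W(g) = 8*(1/5) = 8/5)
-84*(o + W(-10)) = -84*(-48 + 8/5) = -84*(-232/5) = 19488/5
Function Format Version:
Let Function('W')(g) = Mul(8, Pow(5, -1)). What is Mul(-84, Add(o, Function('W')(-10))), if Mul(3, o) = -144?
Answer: Rational(19488, 5) ≈ 3897.6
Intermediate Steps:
o = -48 (o = Mul(Rational(1, 3), -144) = -48)
Function('W')(g) = Rational(8, 5) (Function('W')(g) = Mul(8, Rational(1, 5)) = Rational(8, 5))
Mul(-84, Add(o, Function('W')(-10))) = Mul(-84, Add(-48, Rational(8, 5))) = Mul(-84, Rational(-232, 5)) = Rational(19488, 5)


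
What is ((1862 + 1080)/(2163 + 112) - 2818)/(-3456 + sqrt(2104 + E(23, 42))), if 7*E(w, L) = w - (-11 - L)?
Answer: 5536518912/6791910775 + 3204004*sqrt(25907)/47543375425 ≈ 0.82601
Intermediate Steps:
E(w, L) = 11/7 + L/7 + w/7 (E(w, L) = (w - (-11 - L))/7 = (w + (11 + L))/7 = (11 + L + w)/7 = 11/7 + L/7 + w/7)
((1862 + 1080)/(2163 + 112) - 2818)/(-3456 + sqrt(2104 + E(23, 42))) = ((1862 + 1080)/(2163 + 112) - 2818)/(-3456 + sqrt(2104 + (11/7 + (1/7)*42 + (1/7)*23))) = (2942/2275 - 2818)/(-3456 + sqrt(2104 + (11/7 + 6 + 23/7))) = (2942*(1/2275) - 2818)/(-3456 + sqrt(2104 + 76/7)) = (2942/2275 - 2818)/(-3456 + sqrt(14804/7)) = -6408008/(2275*(-3456 + 2*sqrt(25907)/7))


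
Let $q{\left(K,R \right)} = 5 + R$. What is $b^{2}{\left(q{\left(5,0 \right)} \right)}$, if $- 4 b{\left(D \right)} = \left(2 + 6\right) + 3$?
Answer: $\frac{121}{16} \approx 7.5625$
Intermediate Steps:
$b{\left(D \right)} = - \frac{11}{4}$ ($b{\left(D \right)} = - \frac{\left(2 + 6\right) + 3}{4} = - \frac{8 + 3}{4} = \left(- \frac{1}{4}\right) 11 = - \frac{11}{4}$)
$b^{2}{\left(q{\left(5,0 \right)} \right)} = \left(- \frac{11}{4}\right)^{2} = \frac{121}{16}$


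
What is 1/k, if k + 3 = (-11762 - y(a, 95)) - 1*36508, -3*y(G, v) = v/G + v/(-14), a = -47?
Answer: -1974/95296697 ≈ -2.0714e-5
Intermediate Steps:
y(G, v) = v/42 - v/(3*G) (y(G, v) = -(v/G + v/(-14))/3 = -(v/G + v*(-1/14))/3 = -(v/G - v/14)/3 = -(-v/14 + v/G)/3 = v/42 - v/(3*G))
k = -95296697/1974 (k = -3 + ((-11762 - 95*(-14 - 47)/(42*(-47))) - 1*36508) = -3 + ((-11762 - 95*(-1)*(-61)/(42*47)) - 36508) = -3 + ((-11762 - 1*5795/1974) - 36508) = -3 + ((-11762 - 5795/1974) - 36508) = -3 + (-23223983/1974 - 36508) = -3 - 95290775/1974 = -95296697/1974 ≈ -48276.)
1/k = 1/(-95296697/1974) = -1974/95296697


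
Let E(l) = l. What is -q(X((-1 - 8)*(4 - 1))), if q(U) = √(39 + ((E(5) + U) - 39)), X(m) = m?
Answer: -I*√22 ≈ -4.6904*I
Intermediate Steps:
q(U) = √(5 + U) (q(U) = √(39 + ((5 + U) - 39)) = √(39 + (-34 + U)) = √(5 + U))
-q(X((-1 - 8)*(4 - 1))) = -√(5 + (-1 - 8)*(4 - 1)) = -√(5 - 9*3) = -√(5 - 27) = -√(-22) = -I*√22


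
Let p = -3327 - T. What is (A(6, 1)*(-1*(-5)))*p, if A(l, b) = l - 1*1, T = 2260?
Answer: -139675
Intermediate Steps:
A(l, b) = -1 + l (A(l, b) = l - 1 = -1 + l)
p = -5587 (p = -3327 - 1*2260 = -3327 - 2260 = -5587)
(A(6, 1)*(-1*(-5)))*p = ((-1 + 6)*(-1*(-5)))*(-5587) = (5*5)*(-5587) = 25*(-5587) = -139675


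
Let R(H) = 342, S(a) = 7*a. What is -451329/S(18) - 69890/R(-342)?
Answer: -9064481/2394 ≈ -3786.3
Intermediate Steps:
-451329/S(18) - 69890/R(-342) = -451329/(7*18) - 69890/342 = -451329/126 - 69890*1/342 = -451329*1/126 - 34945/171 = -150443/42 - 34945/171 = -9064481/2394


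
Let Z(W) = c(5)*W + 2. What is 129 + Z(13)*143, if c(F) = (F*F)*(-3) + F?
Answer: -129715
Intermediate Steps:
c(F) = F - 3*F² (c(F) = F²*(-3) + F = -3*F² + F = F - 3*F²)
Z(W) = 2 - 70*W (Z(W) = (5*(1 - 3*5))*W + 2 = (5*(1 - 15))*W + 2 = (5*(-14))*W + 2 = -70*W + 2 = 2 - 70*W)
129 + Z(13)*143 = 129 + (2 - 70*13)*143 = 129 + (2 - 910)*143 = 129 - 908*143 = 129 - 129844 = -129715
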